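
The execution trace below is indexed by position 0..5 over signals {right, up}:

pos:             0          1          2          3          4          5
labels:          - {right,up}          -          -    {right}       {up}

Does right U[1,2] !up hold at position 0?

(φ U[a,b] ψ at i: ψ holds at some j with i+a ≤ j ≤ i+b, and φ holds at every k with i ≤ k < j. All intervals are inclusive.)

Does not hold

Need some j in [1,2] with !up, and right at every k in [0,j-1].
  j=1: !up false.
  j=2: !up holds, but right fails at k=0 → not this j.
No j in the window works → until fails.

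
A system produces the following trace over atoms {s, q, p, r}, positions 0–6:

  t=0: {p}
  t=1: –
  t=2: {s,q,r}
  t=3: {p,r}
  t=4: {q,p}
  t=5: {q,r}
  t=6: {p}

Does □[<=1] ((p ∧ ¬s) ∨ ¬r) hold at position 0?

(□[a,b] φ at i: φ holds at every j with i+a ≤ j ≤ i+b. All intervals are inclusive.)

True

Check ((p ∧ ¬s) ∨ ¬r) at every j in [0,1]:
  j=0: true
  j=1: true
All positions satisfy it → formula holds.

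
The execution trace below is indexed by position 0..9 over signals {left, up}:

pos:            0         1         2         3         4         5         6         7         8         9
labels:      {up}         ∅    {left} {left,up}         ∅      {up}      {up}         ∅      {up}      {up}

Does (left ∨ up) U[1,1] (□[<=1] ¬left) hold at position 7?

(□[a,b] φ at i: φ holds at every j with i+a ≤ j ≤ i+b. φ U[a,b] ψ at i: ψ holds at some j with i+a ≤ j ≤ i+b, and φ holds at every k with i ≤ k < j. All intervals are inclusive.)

False

Need some j in [8,8] with □[<=1] ¬left, and (left ∨ up) at every k in [7,j-1].
  j=8: □[<=1] ¬left holds, but (left ∨ up) fails at k=7 → not this j.
No j in the window works → until fails.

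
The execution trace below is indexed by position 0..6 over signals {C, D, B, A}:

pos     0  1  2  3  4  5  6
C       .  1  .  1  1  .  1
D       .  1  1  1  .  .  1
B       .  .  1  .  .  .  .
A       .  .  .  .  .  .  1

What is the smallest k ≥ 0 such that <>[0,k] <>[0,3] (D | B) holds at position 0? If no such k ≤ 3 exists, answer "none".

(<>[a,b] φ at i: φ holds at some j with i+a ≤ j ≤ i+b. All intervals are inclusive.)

0

Scan j = 0,1,… for <>[0,3] (D | B):
  j=0: holds
First hit at j=0, so smallest k = 0-0 = 0.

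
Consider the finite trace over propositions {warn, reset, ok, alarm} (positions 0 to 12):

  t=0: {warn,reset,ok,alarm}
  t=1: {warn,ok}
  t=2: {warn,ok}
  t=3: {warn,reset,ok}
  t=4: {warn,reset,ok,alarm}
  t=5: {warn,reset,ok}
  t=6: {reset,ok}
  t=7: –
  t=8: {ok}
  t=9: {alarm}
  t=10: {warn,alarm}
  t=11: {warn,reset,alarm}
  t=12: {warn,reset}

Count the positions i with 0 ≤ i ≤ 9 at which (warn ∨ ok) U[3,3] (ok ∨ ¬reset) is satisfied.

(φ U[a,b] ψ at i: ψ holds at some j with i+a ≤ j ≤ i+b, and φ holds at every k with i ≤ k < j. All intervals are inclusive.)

Evaluate at each i in [0,9]:
  i=0: ✓ (rhs at j=3; lhs holds on [0,2])
  i=1: ✓ (rhs at j=4; lhs holds on [1,3])
  i=2: ✓ (rhs at j=5; lhs holds on [2,4])
  i=3: ✓ (rhs at j=6; lhs holds on [3,5])
  i=4: ✓ (rhs at j=7; lhs holds on [4,6])
  i=5: ✗ (lhs fails at k=7 before rhs at j=8)
  i=6: ✗ (lhs fails at k=7 before rhs at j=9)
  i=7: ✗ (lhs fails at k=7 before rhs at j=10)
  i=8: ✗ (no rhs in [11,11])
  i=9: ✗ (no rhs in [12,12])
Positions where it holds: {0, 1, 2, 3, 4} → 5.

5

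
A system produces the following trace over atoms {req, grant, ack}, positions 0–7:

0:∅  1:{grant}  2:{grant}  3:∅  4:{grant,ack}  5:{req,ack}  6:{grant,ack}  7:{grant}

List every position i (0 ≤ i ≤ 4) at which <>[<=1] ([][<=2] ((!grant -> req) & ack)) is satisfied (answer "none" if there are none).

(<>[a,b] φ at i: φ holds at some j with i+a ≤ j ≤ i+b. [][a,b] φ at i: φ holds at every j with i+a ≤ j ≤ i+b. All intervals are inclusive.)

3, 4

Evaluate at each i in [0,4]:
  i=0: ✗ (none in [0,1])
  i=1: ✗ (none in [1,2])
  i=2: ✗ (none in [2,3])
  i=3: ✓ (witness j=4)
  i=4: ✓ (witness j=4)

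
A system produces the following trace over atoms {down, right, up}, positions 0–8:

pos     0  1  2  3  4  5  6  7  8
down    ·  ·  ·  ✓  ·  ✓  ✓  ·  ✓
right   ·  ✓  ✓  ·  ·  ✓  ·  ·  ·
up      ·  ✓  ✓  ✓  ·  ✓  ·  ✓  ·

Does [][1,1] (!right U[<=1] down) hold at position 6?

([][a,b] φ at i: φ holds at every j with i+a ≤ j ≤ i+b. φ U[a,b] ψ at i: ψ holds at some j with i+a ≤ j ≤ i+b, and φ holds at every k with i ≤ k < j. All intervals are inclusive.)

Yes

Check (!right U[<=1] down) at every j in [7,7]:
  j=7: holds
All positions satisfy it → formula holds.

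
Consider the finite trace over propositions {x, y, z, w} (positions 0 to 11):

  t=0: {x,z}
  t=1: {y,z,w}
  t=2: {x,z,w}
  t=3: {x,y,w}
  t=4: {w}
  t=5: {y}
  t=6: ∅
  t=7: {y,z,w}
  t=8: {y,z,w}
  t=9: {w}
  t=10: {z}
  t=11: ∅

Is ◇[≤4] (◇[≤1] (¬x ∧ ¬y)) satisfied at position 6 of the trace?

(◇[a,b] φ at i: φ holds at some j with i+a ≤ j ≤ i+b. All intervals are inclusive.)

Holds

Check ◇[≤1] (¬x ∧ ¬y) at each j in [6,10]:
  j=6: holds (witness at 6)
  j=7: fails (none in [7,8])
  j=8: holds (witness at 9)
  j=9: holds (witness at 9)
  j=10: holds (witness at 10)
Found at j=6 → formula holds.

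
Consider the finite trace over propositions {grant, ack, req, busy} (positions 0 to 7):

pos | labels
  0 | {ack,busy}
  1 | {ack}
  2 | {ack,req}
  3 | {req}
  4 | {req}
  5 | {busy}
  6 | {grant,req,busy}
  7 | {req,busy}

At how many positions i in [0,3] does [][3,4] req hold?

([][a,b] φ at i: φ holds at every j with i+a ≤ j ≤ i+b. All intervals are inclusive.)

2

Evaluate at each i in [0,3]:
  i=0: ✓ (all of [3,4])
  i=1: ✗ (fails at j=5)
  i=2: ✗ (fails at j=5)
  i=3: ✓ (all of [6,7])
Positions where it holds: {0, 3} → 2.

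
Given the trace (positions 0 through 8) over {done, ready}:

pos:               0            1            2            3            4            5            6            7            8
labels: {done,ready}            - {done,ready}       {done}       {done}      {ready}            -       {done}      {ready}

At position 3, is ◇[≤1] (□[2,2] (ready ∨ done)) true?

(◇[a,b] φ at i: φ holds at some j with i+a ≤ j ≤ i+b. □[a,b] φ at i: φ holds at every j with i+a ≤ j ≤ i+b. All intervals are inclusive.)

Yes

Check □[2,2] (ready ∨ done) at each j in [3,4]:
  j=3: holds on [5,5]
  j=4: fails at 6
Found at j=3 → formula holds.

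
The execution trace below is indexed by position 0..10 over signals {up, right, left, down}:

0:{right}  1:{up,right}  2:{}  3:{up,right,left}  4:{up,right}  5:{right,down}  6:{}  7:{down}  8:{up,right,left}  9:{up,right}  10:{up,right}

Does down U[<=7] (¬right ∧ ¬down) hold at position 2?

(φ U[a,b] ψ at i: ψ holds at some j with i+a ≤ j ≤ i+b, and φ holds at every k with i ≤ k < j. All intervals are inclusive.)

Holds

Need some j in [2,9] with (¬right ∧ ¬down), and down at every k in [2,j-1].
  j=2: (¬right ∧ ¬down) holds; no prefix to check → satisfied.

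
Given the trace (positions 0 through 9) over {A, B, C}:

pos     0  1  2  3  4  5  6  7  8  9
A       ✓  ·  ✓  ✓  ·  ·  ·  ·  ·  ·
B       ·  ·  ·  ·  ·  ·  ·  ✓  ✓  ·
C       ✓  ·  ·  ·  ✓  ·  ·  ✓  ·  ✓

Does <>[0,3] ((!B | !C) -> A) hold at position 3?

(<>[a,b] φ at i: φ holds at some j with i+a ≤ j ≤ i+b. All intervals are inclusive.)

True

Check ((!B | !C) -> A) at each j in [3,6]:
  j=3: true
  j=4: false
  j=5: false
  j=6: false
Found at j=3 → formula holds.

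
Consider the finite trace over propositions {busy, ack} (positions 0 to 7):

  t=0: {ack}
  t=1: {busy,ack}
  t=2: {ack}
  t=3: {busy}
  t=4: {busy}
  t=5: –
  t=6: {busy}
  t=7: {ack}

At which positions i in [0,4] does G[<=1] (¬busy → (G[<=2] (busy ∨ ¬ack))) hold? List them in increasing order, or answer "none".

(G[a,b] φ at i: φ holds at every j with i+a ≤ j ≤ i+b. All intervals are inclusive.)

Evaluate at each i in [0,4]:
  i=0: ✗ (fails at j=0)
  i=1: ✗ (fails at j=2)
  i=2: ✗ (fails at j=2)
  i=3: ✓ (all of [3,4])
  i=4: ✗ (fails at j=5)

3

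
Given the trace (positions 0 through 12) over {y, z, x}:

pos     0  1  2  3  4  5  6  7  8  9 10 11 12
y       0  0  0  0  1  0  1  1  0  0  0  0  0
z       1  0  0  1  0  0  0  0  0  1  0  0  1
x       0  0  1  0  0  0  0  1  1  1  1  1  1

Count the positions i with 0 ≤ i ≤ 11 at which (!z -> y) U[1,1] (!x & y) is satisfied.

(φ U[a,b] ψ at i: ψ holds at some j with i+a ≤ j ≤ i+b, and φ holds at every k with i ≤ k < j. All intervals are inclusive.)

1

Evaluate at each i in [0,11]:
  i=0: ✗ (no rhs in [1,1])
  i=1: ✗ (no rhs in [2,2])
  i=2: ✗ (no rhs in [3,3])
  i=3: ✓ (rhs at j=4; lhs holds on [3,3])
  i=4: ✗ (no rhs in [5,5])
  i=5: ✗ (lhs fails at k=5 before rhs at j=6)
  i=6: ✗ (no rhs in [7,7])
  i=7: ✗ (no rhs in [8,8])
  i=8: ✗ (no rhs in [9,9])
  i=9: ✗ (no rhs in [10,10])
  i=10: ✗ (no rhs in [11,11])
  i=11: ✗ (no rhs in [12,12])
Positions where it holds: {3} → 1.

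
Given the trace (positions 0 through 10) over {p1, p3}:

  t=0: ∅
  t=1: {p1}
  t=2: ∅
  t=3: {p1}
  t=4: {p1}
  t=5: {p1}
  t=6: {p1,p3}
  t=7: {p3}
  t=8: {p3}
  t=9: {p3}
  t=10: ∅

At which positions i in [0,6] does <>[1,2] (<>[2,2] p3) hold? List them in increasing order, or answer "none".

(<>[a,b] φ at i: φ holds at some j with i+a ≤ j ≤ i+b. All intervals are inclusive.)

2, 3, 4, 5, 6

Evaluate at each i in [0,6]:
  i=0: ✗ (none in [1,2])
  i=1: ✗ (none in [2,3])
  i=2: ✓ (witness j=4)
  i=3: ✓ (witness j=4)
  i=4: ✓ (witness j=5)
  i=5: ✓ (witness j=6)
  i=6: ✓ (witness j=7)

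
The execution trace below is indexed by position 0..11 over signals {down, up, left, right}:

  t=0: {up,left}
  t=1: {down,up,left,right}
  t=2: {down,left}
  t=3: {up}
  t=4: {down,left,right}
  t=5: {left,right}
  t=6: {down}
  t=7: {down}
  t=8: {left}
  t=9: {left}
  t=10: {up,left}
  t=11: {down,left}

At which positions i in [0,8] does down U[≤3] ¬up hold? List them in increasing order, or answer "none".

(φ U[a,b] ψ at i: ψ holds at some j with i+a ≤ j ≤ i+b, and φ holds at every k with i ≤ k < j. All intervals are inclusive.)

1, 2, 4, 5, 6, 7, 8

Evaluate at each i in [0,8]:
  i=0: ✗ (lhs fails at k=0 before rhs at j=2)
  i=1: ✓ (rhs at j=2; lhs holds on [1,1])
  i=2: ✓ (rhs at j=2)
  i=3: ✗ (lhs fails at k=3 before rhs at j=4)
  i=4: ✓ (rhs at j=4)
  i=5: ✓ (rhs at j=5)
  i=6: ✓ (rhs at j=6)
  i=7: ✓ (rhs at j=7)
  i=8: ✓ (rhs at j=8)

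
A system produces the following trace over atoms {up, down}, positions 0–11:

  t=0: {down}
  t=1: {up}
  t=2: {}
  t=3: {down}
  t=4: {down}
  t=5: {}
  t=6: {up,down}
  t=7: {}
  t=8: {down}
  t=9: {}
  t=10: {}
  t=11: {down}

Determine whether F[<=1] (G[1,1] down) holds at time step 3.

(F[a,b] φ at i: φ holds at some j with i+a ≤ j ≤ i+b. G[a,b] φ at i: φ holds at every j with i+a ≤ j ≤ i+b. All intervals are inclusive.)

Check G[1,1] down at each j in [3,4]:
  j=3: holds on [4,4]
  j=4: fails at 5
Found at j=3 → formula holds.

Yes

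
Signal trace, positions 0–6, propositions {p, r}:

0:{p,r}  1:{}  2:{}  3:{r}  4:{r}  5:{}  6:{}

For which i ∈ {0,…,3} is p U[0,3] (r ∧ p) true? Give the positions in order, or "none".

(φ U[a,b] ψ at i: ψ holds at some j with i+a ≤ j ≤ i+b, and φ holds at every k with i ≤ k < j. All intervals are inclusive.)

Evaluate at each i in [0,3]:
  i=0: ✓ (rhs at j=0)
  i=1: ✗ (no rhs in [1,4])
  i=2: ✗ (no rhs in [2,5])
  i=3: ✗ (no rhs in [3,6])

0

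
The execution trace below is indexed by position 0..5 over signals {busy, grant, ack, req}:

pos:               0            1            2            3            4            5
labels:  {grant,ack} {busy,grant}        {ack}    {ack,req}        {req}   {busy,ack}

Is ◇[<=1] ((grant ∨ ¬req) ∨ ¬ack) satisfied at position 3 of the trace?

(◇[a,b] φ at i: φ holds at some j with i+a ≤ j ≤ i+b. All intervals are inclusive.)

Check ((grant ∨ ¬req) ∨ ¬ack) at each j in [3,4]:
  j=3: false
  j=4: true
Found at j=4 → formula holds.

Holds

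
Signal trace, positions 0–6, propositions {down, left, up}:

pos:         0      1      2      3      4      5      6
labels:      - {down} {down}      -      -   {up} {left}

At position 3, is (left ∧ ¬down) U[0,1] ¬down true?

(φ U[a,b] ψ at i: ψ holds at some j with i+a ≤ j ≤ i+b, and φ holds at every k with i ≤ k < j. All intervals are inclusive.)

Need some j in [3,4] with ¬down, and (left ∧ ¬down) at every k in [3,j-1].
  j=3: ¬down holds; no prefix to check → satisfied.

Yes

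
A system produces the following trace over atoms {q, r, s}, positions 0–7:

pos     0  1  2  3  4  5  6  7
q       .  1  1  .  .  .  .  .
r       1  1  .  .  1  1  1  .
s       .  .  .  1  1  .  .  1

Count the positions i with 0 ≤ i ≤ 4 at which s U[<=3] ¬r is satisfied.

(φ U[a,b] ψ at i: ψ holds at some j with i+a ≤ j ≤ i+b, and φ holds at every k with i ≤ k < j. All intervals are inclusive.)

Evaluate at each i in [0,4]:
  i=0: ✗ (lhs fails at k=0 before rhs at j=2)
  i=1: ✗ (lhs fails at k=1 before rhs at j=2)
  i=2: ✓ (rhs at j=2)
  i=3: ✓ (rhs at j=3)
  i=4: ✗ (lhs fails at k=5 before rhs at j=7)
Positions where it holds: {2, 3} → 2.

2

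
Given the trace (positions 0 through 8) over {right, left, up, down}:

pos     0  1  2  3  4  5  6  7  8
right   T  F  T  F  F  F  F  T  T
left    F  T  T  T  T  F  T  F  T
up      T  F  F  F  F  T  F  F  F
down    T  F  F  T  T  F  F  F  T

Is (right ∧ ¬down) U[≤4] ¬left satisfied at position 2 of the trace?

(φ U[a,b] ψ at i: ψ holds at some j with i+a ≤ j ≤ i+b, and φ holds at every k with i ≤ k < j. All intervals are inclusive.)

Need some j in [2,6] with ¬left, and (right ∧ ¬down) at every k in [2,j-1].
  j=2: ¬left false.
  j=3: ¬left false.
  j=4: ¬left false.
  j=5: ¬left holds, but (right ∧ ¬down) fails at k=3 → not this j.
  j=6: ¬left false.
No j in the window works → until fails.

No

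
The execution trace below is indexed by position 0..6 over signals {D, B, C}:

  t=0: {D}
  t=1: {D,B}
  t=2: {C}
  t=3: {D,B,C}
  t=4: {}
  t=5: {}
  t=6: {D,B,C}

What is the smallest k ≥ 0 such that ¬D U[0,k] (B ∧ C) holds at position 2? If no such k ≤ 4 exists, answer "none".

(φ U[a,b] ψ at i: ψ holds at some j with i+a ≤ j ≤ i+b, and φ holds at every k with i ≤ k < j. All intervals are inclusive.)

1

Need earliest j ≥ 2 with (B ∧ C), and ¬D at every k in [2,j-1].
  j=2: rhs fails.
  j=3: rhs holds; lhs holds on [2,2]. k = 1.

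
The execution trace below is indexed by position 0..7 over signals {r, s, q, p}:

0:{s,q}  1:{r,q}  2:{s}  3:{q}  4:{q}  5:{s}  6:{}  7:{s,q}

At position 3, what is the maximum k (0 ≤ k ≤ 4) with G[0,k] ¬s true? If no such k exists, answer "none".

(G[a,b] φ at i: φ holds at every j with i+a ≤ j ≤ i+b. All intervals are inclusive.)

¬s must hold from j=3 onward; find where it first fails.
  j=3: holds
  j=4: holds
  j=5: fails
Holds on [3,4], so largest k = 1.

1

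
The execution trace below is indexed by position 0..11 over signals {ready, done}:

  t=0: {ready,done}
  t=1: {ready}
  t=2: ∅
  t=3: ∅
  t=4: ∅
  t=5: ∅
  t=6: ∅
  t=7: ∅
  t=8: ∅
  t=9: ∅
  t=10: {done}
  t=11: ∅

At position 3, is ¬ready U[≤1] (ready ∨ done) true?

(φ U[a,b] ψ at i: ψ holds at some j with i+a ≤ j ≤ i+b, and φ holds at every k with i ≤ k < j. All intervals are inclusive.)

Need some j in [3,4] with (ready ∨ done), and ¬ready at every k in [3,j-1].
  j=3: (ready ∨ done) false.
  j=4: (ready ∨ done) false.
No j in the window works → until fails.

No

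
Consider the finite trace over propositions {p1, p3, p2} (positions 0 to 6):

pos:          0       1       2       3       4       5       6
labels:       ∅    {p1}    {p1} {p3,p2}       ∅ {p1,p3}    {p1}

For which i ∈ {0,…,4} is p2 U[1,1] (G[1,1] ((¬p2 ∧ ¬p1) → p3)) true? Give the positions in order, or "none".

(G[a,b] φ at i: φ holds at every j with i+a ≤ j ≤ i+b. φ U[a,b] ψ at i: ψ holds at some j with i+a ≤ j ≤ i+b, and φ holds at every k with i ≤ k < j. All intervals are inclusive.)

3

Evaluate at each i in [0,4]:
  i=0: ✗ (lhs fails at k=0 before rhs at j=1)
  i=1: ✗ (lhs fails at k=1 before rhs at j=2)
  i=2: ✗ (no rhs in [3,3])
  i=3: ✓ (rhs at j=4; lhs holds on [3,3])
  i=4: ✗ (lhs fails at k=4 before rhs at j=5)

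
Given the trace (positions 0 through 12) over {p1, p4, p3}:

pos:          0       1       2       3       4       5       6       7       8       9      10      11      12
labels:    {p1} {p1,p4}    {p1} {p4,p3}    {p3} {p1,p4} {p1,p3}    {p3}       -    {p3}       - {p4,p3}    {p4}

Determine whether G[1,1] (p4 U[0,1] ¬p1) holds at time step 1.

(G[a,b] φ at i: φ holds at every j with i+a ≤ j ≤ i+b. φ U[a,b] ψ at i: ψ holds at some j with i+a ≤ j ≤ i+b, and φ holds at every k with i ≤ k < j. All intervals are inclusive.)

Does not hold

Check (p4 U[0,1] ¬p1) at every j in [2,2]:
  j=2: fails
Fails at j=2 → formula fails.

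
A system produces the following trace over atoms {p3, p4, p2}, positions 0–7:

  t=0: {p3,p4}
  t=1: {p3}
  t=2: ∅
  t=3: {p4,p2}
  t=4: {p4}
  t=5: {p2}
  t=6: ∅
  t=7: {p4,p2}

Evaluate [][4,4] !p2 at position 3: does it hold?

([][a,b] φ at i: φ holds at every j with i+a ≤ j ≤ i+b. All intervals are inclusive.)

No

Check !p2 at every j in [7,7]:
  j=7: false
Fails at j=7 → formula fails.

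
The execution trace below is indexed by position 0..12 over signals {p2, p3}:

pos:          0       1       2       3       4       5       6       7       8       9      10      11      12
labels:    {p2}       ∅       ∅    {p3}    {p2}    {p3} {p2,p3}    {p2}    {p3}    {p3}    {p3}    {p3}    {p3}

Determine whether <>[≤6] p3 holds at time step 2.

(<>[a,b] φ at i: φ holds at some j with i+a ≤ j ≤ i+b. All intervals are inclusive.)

Check p3 at each j in [2,8]:
  j=2: false
  j=3: true
  j=4: false
  j=5: true
  j=6: true
  j=7: false
  j=8: true
Found at j=3 → formula holds.

Yes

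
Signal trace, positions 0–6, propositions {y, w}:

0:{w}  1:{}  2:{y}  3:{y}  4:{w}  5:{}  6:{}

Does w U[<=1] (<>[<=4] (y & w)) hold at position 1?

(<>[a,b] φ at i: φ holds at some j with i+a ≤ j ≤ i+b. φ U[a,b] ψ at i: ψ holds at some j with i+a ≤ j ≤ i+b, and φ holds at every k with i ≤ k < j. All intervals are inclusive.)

Need some j in [1,2] with <>[<=4] (y & w), and w at every k in [1,j-1].
  j=1: <>[<=4] (y & w) — fails (none in [1,5]).
  j=2: <>[<=4] (y & w) — fails (none in [2,6]).
No j in the window works → until fails.

False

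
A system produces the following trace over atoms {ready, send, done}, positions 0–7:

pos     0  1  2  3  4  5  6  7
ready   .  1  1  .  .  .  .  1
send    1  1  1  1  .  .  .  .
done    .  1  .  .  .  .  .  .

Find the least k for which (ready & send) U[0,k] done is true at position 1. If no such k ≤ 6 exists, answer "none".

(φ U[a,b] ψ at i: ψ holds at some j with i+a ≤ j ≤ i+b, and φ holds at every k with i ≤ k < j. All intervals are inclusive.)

0

Need earliest j ≥ 1 with done, and (ready & send) at every k in [1,j-1].
  j=1: rhs holds (empty prefix). k = 0.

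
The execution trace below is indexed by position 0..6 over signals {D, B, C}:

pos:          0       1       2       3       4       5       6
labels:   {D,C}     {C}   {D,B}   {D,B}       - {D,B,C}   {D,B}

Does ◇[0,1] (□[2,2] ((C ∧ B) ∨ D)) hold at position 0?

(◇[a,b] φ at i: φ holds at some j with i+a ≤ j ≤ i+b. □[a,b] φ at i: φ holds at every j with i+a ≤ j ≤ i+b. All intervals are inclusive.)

Yes

Check □[2,2] ((C ∧ B) ∨ D) at each j in [0,1]:
  j=0: holds on [2,2]
  j=1: holds on [3,3]
Found at j=0 → formula holds.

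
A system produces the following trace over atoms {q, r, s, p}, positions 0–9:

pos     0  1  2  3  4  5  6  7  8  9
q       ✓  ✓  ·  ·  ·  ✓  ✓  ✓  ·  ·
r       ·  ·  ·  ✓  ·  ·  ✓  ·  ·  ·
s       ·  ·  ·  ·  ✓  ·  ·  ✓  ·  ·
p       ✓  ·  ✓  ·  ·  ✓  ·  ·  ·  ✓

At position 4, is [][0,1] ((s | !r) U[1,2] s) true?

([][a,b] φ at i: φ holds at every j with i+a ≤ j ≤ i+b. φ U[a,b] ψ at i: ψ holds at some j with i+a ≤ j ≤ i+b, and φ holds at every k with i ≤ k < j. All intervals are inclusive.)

False

Check ((s | !r) U[1,2] s) at every j in [4,5]:
  j=4: fails
  j=5: fails
Fails at j=4 → formula fails.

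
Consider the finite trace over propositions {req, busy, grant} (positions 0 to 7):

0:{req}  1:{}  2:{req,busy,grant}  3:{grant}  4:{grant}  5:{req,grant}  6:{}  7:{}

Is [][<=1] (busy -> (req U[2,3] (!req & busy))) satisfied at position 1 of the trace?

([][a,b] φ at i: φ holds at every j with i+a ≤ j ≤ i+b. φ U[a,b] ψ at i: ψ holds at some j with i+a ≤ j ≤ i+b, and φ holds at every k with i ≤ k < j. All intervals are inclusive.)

Check (busy -> (req U[2,3] (!req & busy))) at every j in [1,2]:
  j=1: antecedent false → ✓
  j=2: antecedent true; consequent fails → ✗
Fails at j=2 → formula fails.

False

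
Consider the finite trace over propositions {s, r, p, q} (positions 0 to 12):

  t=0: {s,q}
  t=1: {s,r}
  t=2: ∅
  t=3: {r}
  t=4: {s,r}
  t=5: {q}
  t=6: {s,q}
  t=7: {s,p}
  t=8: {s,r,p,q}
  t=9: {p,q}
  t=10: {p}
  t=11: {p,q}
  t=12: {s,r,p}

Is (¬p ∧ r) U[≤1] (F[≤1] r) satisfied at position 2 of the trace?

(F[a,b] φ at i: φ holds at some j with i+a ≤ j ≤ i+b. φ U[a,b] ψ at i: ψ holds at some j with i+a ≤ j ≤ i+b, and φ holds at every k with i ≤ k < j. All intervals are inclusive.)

Holds

Need some j in [2,3] with F[≤1] r, and (¬p ∧ r) at every k in [2,j-1].
  j=2: F[≤1] r holds; no prefix to check → satisfied.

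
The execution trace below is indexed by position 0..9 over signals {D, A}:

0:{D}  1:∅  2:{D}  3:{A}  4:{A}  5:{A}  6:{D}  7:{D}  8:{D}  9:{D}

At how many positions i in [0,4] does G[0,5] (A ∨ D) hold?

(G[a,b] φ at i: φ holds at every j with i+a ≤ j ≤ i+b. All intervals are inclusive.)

Evaluate at each i in [0,4]:
  i=0: ✗ (fails at j=1)
  i=1: ✗ (fails at j=1)
  i=2: ✓ (all of [2,7])
  i=3: ✓ (all of [3,8])
  i=4: ✓ (all of [4,9])
Positions where it holds: {2, 3, 4} → 3.

3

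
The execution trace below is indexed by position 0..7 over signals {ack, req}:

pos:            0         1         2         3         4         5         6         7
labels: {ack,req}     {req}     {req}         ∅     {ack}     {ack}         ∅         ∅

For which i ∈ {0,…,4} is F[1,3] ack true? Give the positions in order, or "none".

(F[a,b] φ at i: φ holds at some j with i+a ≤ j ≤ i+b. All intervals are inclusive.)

1, 2, 3, 4

Evaluate at each i in [0,4]:
  i=0: ✗ (none in [1,3])
  i=1: ✓ (witness j=4)
  i=2: ✓ (witness j=4)
  i=3: ✓ (witness j=4)
  i=4: ✓ (witness j=5)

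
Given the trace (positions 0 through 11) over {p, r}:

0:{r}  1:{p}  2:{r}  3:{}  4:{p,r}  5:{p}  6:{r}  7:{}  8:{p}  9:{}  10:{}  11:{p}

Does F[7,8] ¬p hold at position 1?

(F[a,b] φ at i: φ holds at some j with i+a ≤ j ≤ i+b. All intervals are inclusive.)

Check ¬p at each j in [8,9]:
  j=8: false
  j=9: true
Found at j=9 → formula holds.

Yes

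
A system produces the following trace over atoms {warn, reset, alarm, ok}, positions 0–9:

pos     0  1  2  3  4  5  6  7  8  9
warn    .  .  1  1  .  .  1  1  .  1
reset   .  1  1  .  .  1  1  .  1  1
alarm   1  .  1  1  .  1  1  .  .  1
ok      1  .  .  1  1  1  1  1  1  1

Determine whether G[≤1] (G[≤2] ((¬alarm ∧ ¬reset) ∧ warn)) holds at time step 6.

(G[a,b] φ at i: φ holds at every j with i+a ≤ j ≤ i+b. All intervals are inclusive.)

Check G[≤2] ((¬alarm ∧ ¬reset) ∧ warn) at every j in [6,7]:
  j=6: fails at 6
  j=7: fails at 8
Fails at j=6 → formula fails.

False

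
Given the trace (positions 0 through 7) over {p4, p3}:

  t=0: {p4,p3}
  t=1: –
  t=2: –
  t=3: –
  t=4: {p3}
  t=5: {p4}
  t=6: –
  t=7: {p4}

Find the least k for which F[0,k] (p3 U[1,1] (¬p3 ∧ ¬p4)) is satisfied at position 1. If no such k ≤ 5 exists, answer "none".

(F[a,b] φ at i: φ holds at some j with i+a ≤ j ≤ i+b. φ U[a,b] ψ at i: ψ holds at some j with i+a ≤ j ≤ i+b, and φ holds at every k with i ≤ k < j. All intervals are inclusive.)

none

Scan j = 1,2,… for (p3 U[1,1] (¬p3 ∧ ¬p4)):
  j=1: fails
  j=2: fails
  j=3: fails
  j=4: fails
  j=5: fails
  j=6: fails
No j in [1,6] satisfies it → none.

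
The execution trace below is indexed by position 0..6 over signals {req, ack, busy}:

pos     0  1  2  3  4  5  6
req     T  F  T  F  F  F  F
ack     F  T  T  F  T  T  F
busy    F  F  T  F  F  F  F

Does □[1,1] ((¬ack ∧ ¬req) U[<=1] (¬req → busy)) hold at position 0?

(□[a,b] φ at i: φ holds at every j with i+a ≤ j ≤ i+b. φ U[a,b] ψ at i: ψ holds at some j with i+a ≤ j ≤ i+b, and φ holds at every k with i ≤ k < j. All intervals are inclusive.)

Check ((¬ack ∧ ¬req) U[<=1] (¬req → busy)) at every j in [1,1]:
  j=1: fails
Fails at j=1 → formula fails.

No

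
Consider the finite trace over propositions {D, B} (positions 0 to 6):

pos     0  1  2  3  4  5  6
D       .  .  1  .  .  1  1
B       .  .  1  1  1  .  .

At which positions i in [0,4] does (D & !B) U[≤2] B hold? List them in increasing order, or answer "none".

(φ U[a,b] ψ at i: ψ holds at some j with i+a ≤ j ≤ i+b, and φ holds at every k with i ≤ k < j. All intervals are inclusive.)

2, 3, 4

Evaluate at each i in [0,4]:
  i=0: ✗ (lhs fails at k=0 before rhs at j=2)
  i=1: ✗ (lhs fails at k=1 before rhs at j=2)
  i=2: ✓ (rhs at j=2)
  i=3: ✓ (rhs at j=3)
  i=4: ✓ (rhs at j=4)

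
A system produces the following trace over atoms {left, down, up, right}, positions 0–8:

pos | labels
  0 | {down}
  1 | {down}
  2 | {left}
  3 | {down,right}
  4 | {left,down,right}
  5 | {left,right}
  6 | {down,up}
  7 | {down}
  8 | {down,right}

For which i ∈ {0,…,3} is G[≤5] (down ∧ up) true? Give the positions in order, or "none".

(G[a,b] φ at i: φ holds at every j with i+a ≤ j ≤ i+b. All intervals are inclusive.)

Evaluate at each i in [0,3]:
  i=0: ✗ (fails at j=0)
  i=1: ✗ (fails at j=1)
  i=2: ✗ (fails at j=2)
  i=3: ✗ (fails at j=3)

none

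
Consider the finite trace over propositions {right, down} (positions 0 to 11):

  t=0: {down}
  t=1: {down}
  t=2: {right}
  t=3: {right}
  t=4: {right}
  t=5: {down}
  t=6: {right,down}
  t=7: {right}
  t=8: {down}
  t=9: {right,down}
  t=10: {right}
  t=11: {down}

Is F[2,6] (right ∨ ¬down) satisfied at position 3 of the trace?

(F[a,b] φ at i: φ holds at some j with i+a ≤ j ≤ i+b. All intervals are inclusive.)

Check (right ∨ ¬down) at each j in [5,9]:
  j=5: false
  j=6: true
  j=7: true
  j=8: false
  j=9: true
Found at j=6 → formula holds.

Yes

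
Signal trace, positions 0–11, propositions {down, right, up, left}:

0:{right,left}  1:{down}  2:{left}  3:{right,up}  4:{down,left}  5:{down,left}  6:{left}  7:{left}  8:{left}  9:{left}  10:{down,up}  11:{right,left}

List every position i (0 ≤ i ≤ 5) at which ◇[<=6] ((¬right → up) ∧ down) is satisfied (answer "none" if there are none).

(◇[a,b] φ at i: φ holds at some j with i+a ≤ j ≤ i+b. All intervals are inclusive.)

Evaluate at each i in [0,5]:
  i=0: ✗ (none in [0,6])
  i=1: ✗ (none in [1,7])
  i=2: ✗ (none in [2,8])
  i=3: ✗ (none in [3,9])
  i=4: ✓ (witness j=10)
  i=5: ✓ (witness j=10)

4, 5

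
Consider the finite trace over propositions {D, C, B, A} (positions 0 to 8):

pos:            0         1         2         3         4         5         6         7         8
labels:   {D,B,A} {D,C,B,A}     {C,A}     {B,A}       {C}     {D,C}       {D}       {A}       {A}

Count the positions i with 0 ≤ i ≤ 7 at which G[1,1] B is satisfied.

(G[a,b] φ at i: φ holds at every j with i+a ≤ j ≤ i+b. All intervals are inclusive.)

Evaluate at each i in [0,7]:
  i=0: ✓ (all of [1,1])
  i=1: ✗ (fails at j=2)
  i=2: ✓ (all of [3,3])
  i=3: ✗ (fails at j=4)
  i=4: ✗ (fails at j=5)
  i=5: ✗ (fails at j=6)
  i=6: ✗ (fails at j=7)
  i=7: ✗ (fails at j=8)
Positions where it holds: {0, 2} → 2.

2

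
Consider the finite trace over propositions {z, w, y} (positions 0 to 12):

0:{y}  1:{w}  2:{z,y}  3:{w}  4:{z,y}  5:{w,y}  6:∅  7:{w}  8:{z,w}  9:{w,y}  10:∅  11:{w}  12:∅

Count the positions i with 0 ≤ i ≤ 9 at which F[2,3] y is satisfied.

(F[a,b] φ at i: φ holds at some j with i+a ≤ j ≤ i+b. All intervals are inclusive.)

Evaluate at each i in [0,9]:
  i=0: ✓ (witness j=2)
  i=1: ✓ (witness j=4)
  i=2: ✓ (witness j=4)
  i=3: ✓ (witness j=5)
  i=4: ✗ (none in [6,7])
  i=5: ✗ (none in [7,8])
  i=6: ✓ (witness j=9)
  i=7: ✓ (witness j=9)
  i=8: ✗ (none in [10,11])
  i=9: ✗ (none in [11,12])
Positions where it holds: {0, 1, 2, 3, 6, 7} → 6.

6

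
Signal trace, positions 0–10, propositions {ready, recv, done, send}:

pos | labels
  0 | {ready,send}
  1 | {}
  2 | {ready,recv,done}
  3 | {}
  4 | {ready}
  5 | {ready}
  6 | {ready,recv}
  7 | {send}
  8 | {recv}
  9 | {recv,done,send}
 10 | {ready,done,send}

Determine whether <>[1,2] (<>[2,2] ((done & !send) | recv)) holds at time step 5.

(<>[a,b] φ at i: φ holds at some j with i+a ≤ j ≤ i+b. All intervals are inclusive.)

True

Check <>[2,2] ((done & !send) | recv) at each j in [6,7]:
  j=6: holds (witness at 8)
  j=7: holds (witness at 9)
Found at j=6 → formula holds.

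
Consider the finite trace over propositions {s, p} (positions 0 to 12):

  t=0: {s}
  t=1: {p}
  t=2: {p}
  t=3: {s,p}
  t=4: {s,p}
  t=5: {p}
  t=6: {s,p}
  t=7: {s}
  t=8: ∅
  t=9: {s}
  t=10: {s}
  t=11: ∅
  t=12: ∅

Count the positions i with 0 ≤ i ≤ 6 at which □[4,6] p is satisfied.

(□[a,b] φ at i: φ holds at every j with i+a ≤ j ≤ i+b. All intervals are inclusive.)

1

Evaluate at each i in [0,6]:
  i=0: ✓ (all of [4,6])
  i=1: ✗ (fails at j=7)
  i=2: ✗ (fails at j=7)
  i=3: ✗ (fails at j=7)
  i=4: ✗ (fails at j=8)
  i=5: ✗ (fails at j=9)
  i=6: ✗ (fails at j=10)
Positions where it holds: {0} → 1.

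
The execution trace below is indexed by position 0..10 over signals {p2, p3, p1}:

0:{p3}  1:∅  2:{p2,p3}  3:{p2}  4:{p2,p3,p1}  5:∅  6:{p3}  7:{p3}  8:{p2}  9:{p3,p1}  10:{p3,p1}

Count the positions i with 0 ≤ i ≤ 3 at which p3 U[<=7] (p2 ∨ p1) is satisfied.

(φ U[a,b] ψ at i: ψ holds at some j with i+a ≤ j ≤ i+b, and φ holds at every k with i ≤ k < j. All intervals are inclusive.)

2

Evaluate at each i in [0,3]:
  i=0: ✗ (lhs fails at k=1 before rhs at j=2)
  i=1: ✗ (lhs fails at k=1 before rhs at j=2)
  i=2: ✓ (rhs at j=2)
  i=3: ✓ (rhs at j=3)
Positions where it holds: {2, 3} → 2.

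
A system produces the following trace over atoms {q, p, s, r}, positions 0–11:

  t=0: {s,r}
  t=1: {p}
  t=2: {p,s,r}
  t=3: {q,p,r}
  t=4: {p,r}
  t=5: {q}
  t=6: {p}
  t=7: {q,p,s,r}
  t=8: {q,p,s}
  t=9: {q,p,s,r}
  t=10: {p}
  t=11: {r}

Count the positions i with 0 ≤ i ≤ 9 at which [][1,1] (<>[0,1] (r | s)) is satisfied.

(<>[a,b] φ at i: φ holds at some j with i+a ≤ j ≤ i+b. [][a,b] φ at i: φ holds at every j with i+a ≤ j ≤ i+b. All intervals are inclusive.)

9

Evaluate at each i in [0,9]:
  i=0: ✓ (all of [1,1])
  i=1: ✓ (all of [2,2])
  i=2: ✓ (all of [3,3])
  i=3: ✓ (all of [4,4])
  i=4: ✗ (fails at j=5)
  i=5: ✓ (all of [6,6])
  i=6: ✓ (all of [7,7])
  i=7: ✓ (all of [8,8])
  i=8: ✓ (all of [9,9])
  i=9: ✓ (all of [10,10])
Positions where it holds: {0, 1, 2, 3, 5, 6, 7, 8, 9} → 9.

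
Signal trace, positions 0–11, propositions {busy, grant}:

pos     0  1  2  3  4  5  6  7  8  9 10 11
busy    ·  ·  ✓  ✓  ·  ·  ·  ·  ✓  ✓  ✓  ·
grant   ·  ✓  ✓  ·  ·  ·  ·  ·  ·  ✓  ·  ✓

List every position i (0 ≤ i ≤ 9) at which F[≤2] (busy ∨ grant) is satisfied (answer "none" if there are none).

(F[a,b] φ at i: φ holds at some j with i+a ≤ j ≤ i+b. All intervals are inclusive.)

Evaluate at each i in [0,9]:
  i=0: ✓ (witness j=1)
  i=1: ✓ (witness j=1)
  i=2: ✓ (witness j=2)
  i=3: ✓ (witness j=3)
  i=4: ✗ (none in [4,6])
  i=5: ✗ (none in [5,7])
  i=6: ✓ (witness j=8)
  i=7: ✓ (witness j=8)
  i=8: ✓ (witness j=8)
  i=9: ✓ (witness j=9)

0, 1, 2, 3, 6, 7, 8, 9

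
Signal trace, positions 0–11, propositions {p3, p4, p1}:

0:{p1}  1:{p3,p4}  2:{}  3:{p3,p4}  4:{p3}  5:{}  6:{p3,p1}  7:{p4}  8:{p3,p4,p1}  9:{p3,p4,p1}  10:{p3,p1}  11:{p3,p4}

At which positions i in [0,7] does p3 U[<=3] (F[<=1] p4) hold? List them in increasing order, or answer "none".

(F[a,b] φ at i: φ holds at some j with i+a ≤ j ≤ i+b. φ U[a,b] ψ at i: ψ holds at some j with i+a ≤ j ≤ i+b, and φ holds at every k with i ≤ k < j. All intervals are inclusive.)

0, 1, 2, 3, 6, 7

Evaluate at each i in [0,7]:
  i=0: ✓ (rhs at j=0)
  i=1: ✓ (rhs at j=1)
  i=2: ✓ (rhs at j=2)
  i=3: ✓ (rhs at j=3)
  i=4: ✗ (lhs fails at k=5 before rhs at j=6)
  i=5: ✗ (lhs fails at k=5 before rhs at j=6)
  i=6: ✓ (rhs at j=6)
  i=7: ✓ (rhs at j=7)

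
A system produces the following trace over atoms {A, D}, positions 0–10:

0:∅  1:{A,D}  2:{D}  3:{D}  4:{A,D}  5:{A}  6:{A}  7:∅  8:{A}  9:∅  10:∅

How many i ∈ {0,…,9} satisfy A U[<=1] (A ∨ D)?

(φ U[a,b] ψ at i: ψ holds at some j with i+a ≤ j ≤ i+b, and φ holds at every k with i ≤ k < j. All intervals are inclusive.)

Evaluate at each i in [0,9]:
  i=0: ✗ (lhs fails at k=0 before rhs at j=1)
  i=1: ✓ (rhs at j=1)
  i=2: ✓ (rhs at j=2)
  i=3: ✓ (rhs at j=3)
  i=4: ✓ (rhs at j=4)
  i=5: ✓ (rhs at j=5)
  i=6: ✓ (rhs at j=6)
  i=7: ✗ (lhs fails at k=7 before rhs at j=8)
  i=8: ✓ (rhs at j=8)
  i=9: ✗ (no rhs in [9,10])
Positions where it holds: {1, 2, 3, 4, 5, 6, 8} → 7.

7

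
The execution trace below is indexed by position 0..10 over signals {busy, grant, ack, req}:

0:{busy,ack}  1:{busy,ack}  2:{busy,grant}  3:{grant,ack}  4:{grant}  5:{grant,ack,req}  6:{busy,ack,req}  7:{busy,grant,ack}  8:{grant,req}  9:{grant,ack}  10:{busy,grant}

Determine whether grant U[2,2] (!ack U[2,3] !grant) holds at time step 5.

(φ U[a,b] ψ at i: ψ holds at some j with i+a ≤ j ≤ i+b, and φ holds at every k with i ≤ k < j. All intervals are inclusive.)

Need some j in [7,7] with (!ack U[2,3] !grant), and grant at every k in [5,j-1].
  j=7: (!ack U[2,3] !grant) — fails.
No j in the window works → until fails.

Does not hold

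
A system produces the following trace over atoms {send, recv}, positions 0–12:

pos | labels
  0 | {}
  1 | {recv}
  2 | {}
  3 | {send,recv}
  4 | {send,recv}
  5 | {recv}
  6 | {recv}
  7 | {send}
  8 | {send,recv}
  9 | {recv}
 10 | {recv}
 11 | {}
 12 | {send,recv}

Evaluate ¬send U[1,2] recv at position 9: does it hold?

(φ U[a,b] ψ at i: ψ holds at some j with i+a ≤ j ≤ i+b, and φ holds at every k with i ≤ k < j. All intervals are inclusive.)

Yes

Need some j in [10,11] with recv, and ¬send at every k in [9,j-1].
  j=10: recv holds; ¬send holds at every k in [9,9] → satisfied.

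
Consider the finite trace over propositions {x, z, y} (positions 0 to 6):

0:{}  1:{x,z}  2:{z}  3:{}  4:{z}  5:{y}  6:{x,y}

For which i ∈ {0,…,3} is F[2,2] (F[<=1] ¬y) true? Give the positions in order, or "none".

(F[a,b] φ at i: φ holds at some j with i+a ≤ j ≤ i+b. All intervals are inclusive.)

Evaluate at each i in [0,3]:
  i=0: ✓ (witness j=2)
  i=1: ✓ (witness j=3)
  i=2: ✓ (witness j=4)
  i=3: ✗ (none in [5,5])

0, 1, 2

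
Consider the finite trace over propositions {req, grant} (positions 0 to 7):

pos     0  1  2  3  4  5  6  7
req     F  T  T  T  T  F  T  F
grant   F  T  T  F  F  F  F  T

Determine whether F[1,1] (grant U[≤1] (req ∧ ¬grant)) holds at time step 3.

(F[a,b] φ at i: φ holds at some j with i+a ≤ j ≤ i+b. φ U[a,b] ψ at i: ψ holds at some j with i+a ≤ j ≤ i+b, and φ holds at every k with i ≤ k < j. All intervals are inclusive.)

Yes

Check (grant U[≤1] (req ∧ ¬grant)) at each j in [4,4]:
  j=4: holds
Found at j=4 → formula holds.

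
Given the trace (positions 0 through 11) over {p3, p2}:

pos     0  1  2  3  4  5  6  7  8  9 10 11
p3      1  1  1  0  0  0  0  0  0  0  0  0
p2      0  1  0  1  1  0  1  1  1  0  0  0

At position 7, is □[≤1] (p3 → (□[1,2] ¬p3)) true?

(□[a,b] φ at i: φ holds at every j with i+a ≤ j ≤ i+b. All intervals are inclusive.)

Holds

Check (p3 → (□[1,2] ¬p3)) at every j in [7,8]:
  j=7: antecedent false → ✓
  j=8: antecedent false → ✓
All positions satisfy it → formula holds.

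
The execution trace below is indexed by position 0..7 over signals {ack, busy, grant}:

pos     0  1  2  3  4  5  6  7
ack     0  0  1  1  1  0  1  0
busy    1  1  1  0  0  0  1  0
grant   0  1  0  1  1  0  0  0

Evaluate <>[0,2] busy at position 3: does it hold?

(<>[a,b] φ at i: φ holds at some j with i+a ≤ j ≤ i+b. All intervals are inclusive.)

Does not hold

Check busy at each j in [3,5]:
  j=3: false
  j=4: false
  j=5: false
No position in the window satisfies it → formula fails.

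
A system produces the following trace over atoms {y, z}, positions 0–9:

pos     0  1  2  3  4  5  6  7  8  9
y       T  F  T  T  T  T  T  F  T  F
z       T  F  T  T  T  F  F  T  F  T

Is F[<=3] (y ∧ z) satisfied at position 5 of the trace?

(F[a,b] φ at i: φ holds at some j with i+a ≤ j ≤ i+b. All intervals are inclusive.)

Check (y ∧ z) at each j in [5,8]:
  j=5: false
  j=6: false
  j=7: false
  j=8: false
No position in the window satisfies it → formula fails.

False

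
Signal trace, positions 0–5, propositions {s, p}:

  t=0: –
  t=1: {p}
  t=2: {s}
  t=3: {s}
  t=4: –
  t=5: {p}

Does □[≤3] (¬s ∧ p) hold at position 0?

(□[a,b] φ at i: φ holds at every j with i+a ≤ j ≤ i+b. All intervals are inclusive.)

False

Check (¬s ∧ p) at every j in [0,3]:
  j=0: false
  j=1: true
  j=2: false
  j=3: false
Fails at j=0 → formula fails.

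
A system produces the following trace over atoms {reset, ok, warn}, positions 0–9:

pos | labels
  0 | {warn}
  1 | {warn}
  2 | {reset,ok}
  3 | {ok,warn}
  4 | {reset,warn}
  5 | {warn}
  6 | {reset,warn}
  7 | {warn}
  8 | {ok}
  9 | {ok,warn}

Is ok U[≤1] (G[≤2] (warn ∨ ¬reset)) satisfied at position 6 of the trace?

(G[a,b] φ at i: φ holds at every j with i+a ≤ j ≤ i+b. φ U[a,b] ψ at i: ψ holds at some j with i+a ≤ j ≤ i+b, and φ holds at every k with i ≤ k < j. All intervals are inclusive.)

Need some j in [6,7] with G[≤2] (warn ∨ ¬reset), and ok at every k in [6,j-1].
  j=6: G[≤2] (warn ∨ ¬reset) holds; no prefix to check → satisfied.

Yes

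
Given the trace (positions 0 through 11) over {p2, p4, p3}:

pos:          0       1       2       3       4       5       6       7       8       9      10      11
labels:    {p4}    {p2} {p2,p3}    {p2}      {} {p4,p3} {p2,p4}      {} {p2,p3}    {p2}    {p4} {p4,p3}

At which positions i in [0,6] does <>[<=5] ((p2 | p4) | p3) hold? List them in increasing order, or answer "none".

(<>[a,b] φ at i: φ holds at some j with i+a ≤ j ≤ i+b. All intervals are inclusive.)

Evaluate at each i in [0,6]:
  i=0: ✓ (witness j=0)
  i=1: ✓ (witness j=1)
  i=2: ✓ (witness j=2)
  i=3: ✓ (witness j=3)
  i=4: ✓ (witness j=5)
  i=5: ✓ (witness j=5)
  i=6: ✓ (witness j=6)

0, 1, 2, 3, 4, 5, 6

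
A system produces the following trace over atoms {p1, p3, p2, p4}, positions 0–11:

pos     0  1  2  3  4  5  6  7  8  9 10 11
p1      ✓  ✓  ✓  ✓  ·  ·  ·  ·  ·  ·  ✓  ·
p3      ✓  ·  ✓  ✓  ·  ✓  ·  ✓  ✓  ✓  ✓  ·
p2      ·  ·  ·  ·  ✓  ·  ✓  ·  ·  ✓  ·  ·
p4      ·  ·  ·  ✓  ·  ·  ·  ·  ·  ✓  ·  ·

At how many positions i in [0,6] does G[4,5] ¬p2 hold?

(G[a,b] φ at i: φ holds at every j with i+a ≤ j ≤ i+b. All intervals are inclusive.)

2

Evaluate at each i in [0,6]:
  i=0: ✗ (fails at j=4)
  i=1: ✗ (fails at j=6)
  i=2: ✗ (fails at j=6)
  i=3: ✓ (all of [7,8])
  i=4: ✗ (fails at j=9)
  i=5: ✗ (fails at j=9)
  i=6: ✓ (all of [10,11])
Positions where it holds: {3, 6} → 2.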